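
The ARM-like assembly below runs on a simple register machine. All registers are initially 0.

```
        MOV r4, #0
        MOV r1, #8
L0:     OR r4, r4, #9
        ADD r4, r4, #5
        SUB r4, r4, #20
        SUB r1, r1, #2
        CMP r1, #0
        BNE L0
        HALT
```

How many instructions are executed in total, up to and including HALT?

r4=0
r1=8
r4=0|9=9
r4=9+5=14
r4=14-20=-6
r1=8-2=6
CMP r1, #0  (cmp 6,0)
BNE L0: taken
r4=(-6)|9=-5
r4=(-5)+5=0
r4=0-20=-20
r1=6-2=4
CMP r1, #0  (cmp 4,0)
BNE L0: taken
r4=(-20)|9=-19
r4=(-19)+5=-14
r4=(-14)-20=-34
r1=4-2=2
CMP r1, #0  (cmp 2,0)
BNE L0: taken
r4=(-34)|9=-33
r4=(-33)+5=-28
r4=(-28)-20=-48
r1=2-2=0
CMP r1, #0  (cmp 0,0)
BNE L0: not taken
halt.
Total executed instructions: 27.

27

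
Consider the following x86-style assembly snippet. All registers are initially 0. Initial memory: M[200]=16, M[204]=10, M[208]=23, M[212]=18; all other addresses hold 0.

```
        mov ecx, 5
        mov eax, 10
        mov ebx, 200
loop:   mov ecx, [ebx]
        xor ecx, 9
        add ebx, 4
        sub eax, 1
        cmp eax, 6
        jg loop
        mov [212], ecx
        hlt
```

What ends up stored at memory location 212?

ecx=5
eax=10
ebx=200
ecx=M[200]=16
ecx=16^9=25
ebx=200+4=204
eax=10-1=9
cmp eax, 6  (cmp 9,6)
jg loop: taken
ecx=M[204]=10
ecx=10^9=3
ebx=204+4=208
eax=9-1=8
cmp eax, 6  (cmp 8,6)
jg loop: taken
ecx=M[208]=23
ecx=23^9=30
ebx=208+4=212
eax=8-1=7
cmp eax, 6  (cmp 7,6)
jg loop: taken
ecx=M[212]=18
ecx=18^9=27
ebx=212+4=216
eax=7-1=6
cmp eax, 6  (cmp 6,6)
jg loop: not taken
mov [212], ecx → M[212]=27
halt.

27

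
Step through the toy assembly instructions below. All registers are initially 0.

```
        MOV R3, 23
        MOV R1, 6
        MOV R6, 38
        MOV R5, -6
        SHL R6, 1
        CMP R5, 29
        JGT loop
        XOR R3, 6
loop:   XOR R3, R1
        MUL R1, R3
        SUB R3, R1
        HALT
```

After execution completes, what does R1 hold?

after MOV R3, 23: R3=23
after MOV R1, 6: R1=6
after MOV R6, 38: R6=38
after MOV R5, -6: R5=-6
after SHL R6, 1: R6=38<<1=76
CMP R5, 29  (cmp -6,29)
JGT loop: not taken
after XOR R3, 6: R3=23^6=17
after XOR R3, R1: R3=17^6=23
after MUL R1, R3: R1=6*23=138
after SUB R3, R1: R3=23-138=-115
halt.

138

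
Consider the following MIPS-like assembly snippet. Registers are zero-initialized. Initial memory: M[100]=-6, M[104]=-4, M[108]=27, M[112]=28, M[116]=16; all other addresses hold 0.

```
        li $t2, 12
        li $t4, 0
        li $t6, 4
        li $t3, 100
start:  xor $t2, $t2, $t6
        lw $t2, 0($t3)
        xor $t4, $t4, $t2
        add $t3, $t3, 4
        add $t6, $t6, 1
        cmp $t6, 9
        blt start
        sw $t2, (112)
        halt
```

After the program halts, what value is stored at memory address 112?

li $t2, 12 → $t2=12
li $t4, 0 → $t4=0
li $t6, 4 → $t6=4
li $t3, 100 → $t3=100
xor $t2, $t2, $t6 → $t2=12^4=8
lw $t2, 0($t3) → $t2=M[100]=-6
xor $t4, $t4, $t2 → $t4=0^(-6)=-6
add $t3, $t3, 4 → $t3=100+4=104
add $t6, $t6, 1 → $t6=4+1=5
cmp $t6, 9  (cmp 5,9)
blt start: taken
xor $t2, $t2, $t6 → $t2=(-6)^5=-1
lw $t2, 0($t3) → $t2=M[104]=-4
xor $t4, $t4, $t2 → $t4=(-6)^(-4)=6
add $t3, $t3, 4 → $t3=104+4=108
add $t6, $t6, 1 → $t6=5+1=6
cmp $t6, 9  (cmp 6,9)
blt start: taken
xor $t2, $t2, $t6 → $t2=(-4)^6=-6
lw $t2, 0($t3) → $t2=M[108]=27
xor $t4, $t4, $t2 → $t4=6^27=29
add $t3, $t3, 4 → $t3=108+4=112
add $t6, $t6, 1 → $t6=6+1=7
cmp $t6, 9  (cmp 7,9)
blt start: taken
xor $t2, $t2, $t6 → $t2=27^7=28
lw $t2, 0($t3) → $t2=M[112]=28
xor $t4, $t4, $t2 → $t4=29^28=1
add $t3, $t3, 4 → $t3=112+4=116
add $t6, $t6, 1 → $t6=7+1=8
cmp $t6, 9  (cmp 8,9)
blt start: taken
xor $t2, $t2, $t6 → $t2=28^8=20
lw $t2, 0($t3) → $t2=M[116]=16
xor $t4, $t4, $t2 → $t4=1^16=17
add $t3, $t3, 4 → $t3=116+4=120
add $t6, $t6, 1 → $t6=8+1=9
cmp $t6, 9  (cmp 9,9)
blt start: not taken
sw $t2, (112) → M[112]=16
halt.

16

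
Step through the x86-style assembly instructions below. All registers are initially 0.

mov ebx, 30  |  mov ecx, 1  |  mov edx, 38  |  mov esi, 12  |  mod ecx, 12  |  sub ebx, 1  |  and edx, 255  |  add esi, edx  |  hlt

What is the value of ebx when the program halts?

29

ebx=30
ecx=1
edx=38
esi=12
ecx=1%12=1
ebx=30-1=29
edx=38&255=38
esi=12+38=50
halt.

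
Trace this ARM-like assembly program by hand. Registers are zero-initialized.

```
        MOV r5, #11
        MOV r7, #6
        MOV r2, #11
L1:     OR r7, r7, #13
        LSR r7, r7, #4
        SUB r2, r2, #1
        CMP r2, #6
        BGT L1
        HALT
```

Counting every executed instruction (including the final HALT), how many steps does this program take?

29

r5=11
r7=6
r2=11
r7=6|13=15
r7=15>>4=0
r2=11-1=10
CMP r2, #6  (cmp 10,6)
BGT L1: taken
r7=0|13=13
r7=13>>4=0
r2=10-1=9
CMP r2, #6  (cmp 9,6)
BGT L1: taken
r7=0|13=13
r7=13>>4=0
r2=9-1=8
CMP r2, #6  (cmp 8,6)
BGT L1: taken
r7=0|13=13
r7=13>>4=0
r2=8-1=7
CMP r2, #6  (cmp 7,6)
BGT L1: taken
r7=0|13=13
r7=13>>4=0
r2=7-1=6
CMP r2, #6  (cmp 6,6)
BGT L1: not taken
halt.
Total executed instructions: 29.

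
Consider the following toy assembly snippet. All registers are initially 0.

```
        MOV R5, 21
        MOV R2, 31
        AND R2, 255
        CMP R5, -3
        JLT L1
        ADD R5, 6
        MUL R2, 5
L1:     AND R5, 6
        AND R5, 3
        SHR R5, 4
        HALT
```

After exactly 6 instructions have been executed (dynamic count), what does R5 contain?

27

MOV R5, 21 → R5=21
MOV R2, 31 → R2=31
AND R2, 255 → R2=31&255=31
CMP R5, -3  (cmp 21,-3)
JLT L1: not taken
ADD R5, 6 → R5=21+6=27
After step 6: R5 = 27.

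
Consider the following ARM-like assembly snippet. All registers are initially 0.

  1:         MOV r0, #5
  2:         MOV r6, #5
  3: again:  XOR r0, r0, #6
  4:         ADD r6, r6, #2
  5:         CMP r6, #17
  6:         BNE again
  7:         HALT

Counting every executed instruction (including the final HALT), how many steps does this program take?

27

r0=5
r6=5
r0=5^6=3
r6=5+2=7
CMP r6, #17  (cmp 7,17)
BNE again: taken
r0=3^6=5
r6=7+2=9
CMP r6, #17  (cmp 9,17)
BNE again: taken
r0=5^6=3
r6=9+2=11
CMP r6, #17  (cmp 11,17)
BNE again: taken
r0=3^6=5
r6=11+2=13
CMP r6, #17  (cmp 13,17)
BNE again: taken
r0=5^6=3
r6=13+2=15
CMP r6, #17  (cmp 15,17)
BNE again: taken
r0=3^6=5
r6=15+2=17
CMP r6, #17  (cmp 17,17)
BNE again: not taken
halt.
Total executed instructions: 27.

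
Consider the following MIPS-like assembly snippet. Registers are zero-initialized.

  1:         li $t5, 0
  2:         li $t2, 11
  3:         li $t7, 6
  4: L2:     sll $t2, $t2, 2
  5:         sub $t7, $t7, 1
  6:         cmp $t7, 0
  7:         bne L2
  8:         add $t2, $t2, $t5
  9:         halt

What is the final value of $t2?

$t5=0
$t2=11
$t7=6
$t2=11<<2=44
$t7=6-1=5
cmp $t7, 0  (cmp 5,0)
bne L2: taken
$t2=44<<2=176
$t7=5-1=4
cmp $t7, 0  (cmp 4,0)
bne L2: taken
$t2=176<<2=704
$t7=4-1=3
cmp $t7, 0  (cmp 3,0)
bne L2: taken
$t2=704<<2=2816
$t7=3-1=2
cmp $t7, 0  (cmp 2,0)
bne L2: taken
$t2=2816<<2=11264
$t7=2-1=1
cmp $t7, 0  (cmp 1,0)
bne L2: taken
$t2=11264<<2=45056
$t7=1-1=0
cmp $t7, 0  (cmp 0,0)
bne L2: not taken
$t2=45056+0=45056
halt.

45056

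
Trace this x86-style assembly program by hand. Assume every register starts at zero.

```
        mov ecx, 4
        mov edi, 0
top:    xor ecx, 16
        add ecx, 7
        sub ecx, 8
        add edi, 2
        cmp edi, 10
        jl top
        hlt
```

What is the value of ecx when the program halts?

after mov ecx, 4: ecx=4
after mov edi, 0: edi=0
after xor ecx, 16: ecx=4^16=20
after add ecx, 7: ecx=20+7=27
after sub ecx, 8: ecx=27-8=19
after add edi, 2: edi=0+2=2
cmp edi, 10  (cmp 2,10)
jl top: taken
after xor ecx, 16: ecx=19^16=3
after add ecx, 7: ecx=3+7=10
after sub ecx, 8: ecx=10-8=2
after add edi, 2: edi=2+2=4
cmp edi, 10  (cmp 4,10)
jl top: taken
after xor ecx, 16: ecx=2^16=18
after add ecx, 7: ecx=18+7=25
after sub ecx, 8: ecx=25-8=17
after add edi, 2: edi=4+2=6
cmp edi, 10  (cmp 6,10)
jl top: taken
after xor ecx, 16: ecx=17^16=1
after add ecx, 7: ecx=1+7=8
after sub ecx, 8: ecx=8-8=0
after add edi, 2: edi=6+2=8
cmp edi, 10  (cmp 8,10)
jl top: taken
after xor ecx, 16: ecx=0^16=16
after add ecx, 7: ecx=16+7=23
after sub ecx, 8: ecx=23-8=15
after add edi, 2: edi=8+2=10
cmp edi, 10  (cmp 10,10)
jl top: not taken
halt.

15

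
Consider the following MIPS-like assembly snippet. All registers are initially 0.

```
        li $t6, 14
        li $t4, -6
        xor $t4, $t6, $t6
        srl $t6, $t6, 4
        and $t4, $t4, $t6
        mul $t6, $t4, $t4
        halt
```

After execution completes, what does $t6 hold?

after li $t6, 14: $t6=14
after li $t4, -6: $t4=-6
after xor $t4, $t6, $t6: $t4=14^14=0
after srl $t6, $t6, 4: $t6=14>>4=0
after and $t4, $t4, $t6: $t4=0&0=0
after mul $t6, $t4, $t4: $t6=0*0=0
halt.

0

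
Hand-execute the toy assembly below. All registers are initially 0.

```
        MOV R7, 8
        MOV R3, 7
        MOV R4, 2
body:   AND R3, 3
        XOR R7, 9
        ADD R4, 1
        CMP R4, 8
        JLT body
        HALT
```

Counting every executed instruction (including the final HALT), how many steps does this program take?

MOV R7, 8 → R7=8
MOV R3, 7 → R3=7
MOV R4, 2 → R4=2
AND R3, 3 → R3=7&3=3
XOR R7, 9 → R7=8^9=1
ADD R4, 1 → R4=2+1=3
CMP R4, 8  (cmp 3,8)
JLT body: taken
AND R3, 3 → R3=3&3=3
XOR R7, 9 → R7=1^9=8
ADD R4, 1 → R4=3+1=4
CMP R4, 8  (cmp 4,8)
JLT body: taken
AND R3, 3 → R3=3&3=3
XOR R7, 9 → R7=8^9=1
ADD R4, 1 → R4=4+1=5
CMP R4, 8  (cmp 5,8)
JLT body: taken
AND R3, 3 → R3=3&3=3
XOR R7, 9 → R7=1^9=8
ADD R4, 1 → R4=5+1=6
CMP R4, 8  (cmp 6,8)
JLT body: taken
AND R3, 3 → R3=3&3=3
XOR R7, 9 → R7=8^9=1
ADD R4, 1 → R4=6+1=7
CMP R4, 8  (cmp 7,8)
JLT body: taken
AND R3, 3 → R3=3&3=3
XOR R7, 9 → R7=1^9=8
ADD R4, 1 → R4=7+1=8
CMP R4, 8  (cmp 8,8)
JLT body: not taken
halt.
Total executed instructions: 34.

34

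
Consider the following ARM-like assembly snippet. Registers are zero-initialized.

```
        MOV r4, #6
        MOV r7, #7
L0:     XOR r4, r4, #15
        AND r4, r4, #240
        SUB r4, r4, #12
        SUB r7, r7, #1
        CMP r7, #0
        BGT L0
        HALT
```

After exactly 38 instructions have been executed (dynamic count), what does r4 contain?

164

MOV r4, #6 → r4=6
MOV r7, #7 → r7=7
XOR r4, r4, #15 → r4=6^15=9
AND r4, r4, #240 → r4=9&240=0
SUB r4, r4, #12 → r4=0-12=-12
SUB r7, r7, #1 → r7=7-1=6
CMP r7, #0  (cmp 6,0)
BGT L0: taken
XOR r4, r4, #15 → r4=(-12)^15=-5
AND r4, r4, #240 → r4=(-5)&240=240
SUB r4, r4, #12 → r4=240-12=228
SUB r7, r7, #1 → r7=6-1=5
CMP r7, #0  (cmp 5,0)
BGT L0: taken
XOR r4, r4, #15 → r4=228^15=235
AND r4, r4, #240 → r4=235&240=224
SUB r4, r4, #12 → r4=224-12=212
SUB r7, r7, #1 → r7=5-1=4
CMP r7, #0  (cmp 4,0)
BGT L0: taken
XOR r4, r4, #15 → r4=212^15=219
AND r4, r4, #240 → r4=219&240=208
SUB r4, r4, #12 → r4=208-12=196
SUB r7, r7, #1 → r7=4-1=3
CMP r7, #0  (cmp 3,0)
BGT L0: taken
XOR r4, r4, #15 → r4=196^15=203
AND r4, r4, #240 → r4=203&240=192
SUB r4, r4, #12 → r4=192-12=180
SUB r7, r7, #1 → r7=3-1=2
CMP r7, #0  (cmp 2,0)
BGT L0: taken
XOR r4, r4, #15 → r4=180^15=187
AND r4, r4, #240 → r4=187&240=176
SUB r4, r4, #12 → r4=176-12=164
SUB r7, r7, #1 → r7=2-1=1
CMP r7, #0  (cmp 1,0)
BGT L0: taken
After step 38: r4 = 164.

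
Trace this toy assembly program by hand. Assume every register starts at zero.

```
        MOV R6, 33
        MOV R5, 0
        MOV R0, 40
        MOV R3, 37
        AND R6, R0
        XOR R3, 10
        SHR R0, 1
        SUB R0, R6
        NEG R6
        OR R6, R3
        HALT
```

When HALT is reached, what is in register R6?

MOV R6, 33 → R6=33
MOV R5, 0 → R5=0
MOV R0, 40 → R0=40
MOV R3, 37 → R3=37
AND R6, R0 → R6=33&40=32
XOR R3, 10 → R3=37^10=47
SHR R0, 1 → R0=40>>1=20
SUB R0, R6 → R0=20-32=-12
NEG R6 → R6=-(32)=-32
OR R6, R3 → R6=(-32)|47=-17
halt.

-17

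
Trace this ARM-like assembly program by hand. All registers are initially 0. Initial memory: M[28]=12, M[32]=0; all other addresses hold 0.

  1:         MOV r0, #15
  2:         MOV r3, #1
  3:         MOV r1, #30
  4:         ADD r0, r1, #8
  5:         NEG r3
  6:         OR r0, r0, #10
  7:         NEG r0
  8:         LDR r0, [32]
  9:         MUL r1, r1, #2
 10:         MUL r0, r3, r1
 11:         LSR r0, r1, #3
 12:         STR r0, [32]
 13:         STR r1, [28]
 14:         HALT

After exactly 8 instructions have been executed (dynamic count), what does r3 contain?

MOV r0, #15 → r0=15
MOV r3, #1 → r3=1
MOV r1, #30 → r1=30
ADD r0, r1, #8 → r0=30+8=38
NEG r3 → r3=-(1)=-1
OR r0, r0, #10 → r0=38|10=46
NEG r0 → r0=-(46)=-46
LDR r0, [32] → r0=M[32]=0
After step 8: r3 = -1.

-1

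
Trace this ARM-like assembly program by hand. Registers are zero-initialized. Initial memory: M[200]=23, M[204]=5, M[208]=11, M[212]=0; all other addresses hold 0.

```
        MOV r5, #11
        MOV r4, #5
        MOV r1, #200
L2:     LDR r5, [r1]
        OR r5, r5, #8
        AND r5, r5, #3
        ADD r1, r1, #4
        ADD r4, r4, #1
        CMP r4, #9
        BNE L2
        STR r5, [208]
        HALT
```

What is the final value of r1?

216

r5=11
r4=5
r1=200
r5=M[200]=23
r5=23|8=31
r5=31&3=3
r1=200+4=204
r4=5+1=6
CMP r4, #9  (cmp 6,9)
BNE L2: taken
r5=M[204]=5
r5=5|8=13
r5=13&3=1
r1=204+4=208
r4=6+1=7
CMP r4, #9  (cmp 7,9)
BNE L2: taken
r5=M[208]=11
r5=11|8=11
r5=11&3=3
r1=208+4=212
r4=7+1=8
CMP r4, #9  (cmp 8,9)
BNE L2: taken
r5=M[212]=0
r5=0|8=8
r5=8&3=0
r1=212+4=216
r4=8+1=9
CMP r4, #9  (cmp 9,9)
BNE L2: not taken
STR r5, [208] → M[208]=0
halt.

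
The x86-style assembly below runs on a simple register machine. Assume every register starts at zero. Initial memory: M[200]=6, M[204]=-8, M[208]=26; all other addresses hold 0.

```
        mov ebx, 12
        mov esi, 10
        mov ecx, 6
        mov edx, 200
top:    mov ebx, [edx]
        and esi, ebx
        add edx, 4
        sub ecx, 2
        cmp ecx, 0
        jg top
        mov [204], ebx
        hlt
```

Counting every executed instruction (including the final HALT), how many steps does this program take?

mov ebx, 12 → ebx=12
mov esi, 10 → esi=10
mov ecx, 6 → ecx=6
mov edx, 200 → edx=200
mov ebx, [edx] → ebx=M[200]=6
and esi, ebx → esi=10&6=2
add edx, 4 → edx=200+4=204
sub ecx, 2 → ecx=6-2=4
cmp ecx, 0  (cmp 4,0)
jg top: taken
mov ebx, [edx] → ebx=M[204]=-8
and esi, ebx → esi=2&(-8)=0
add edx, 4 → edx=204+4=208
sub ecx, 2 → ecx=4-2=2
cmp ecx, 0  (cmp 2,0)
jg top: taken
mov ebx, [edx] → ebx=M[208]=26
and esi, ebx → esi=0&26=0
add edx, 4 → edx=208+4=212
sub ecx, 2 → ecx=2-2=0
cmp ecx, 0  (cmp 0,0)
jg top: not taken
mov [204], ebx → M[204]=26
halt.
Total executed instructions: 24.

24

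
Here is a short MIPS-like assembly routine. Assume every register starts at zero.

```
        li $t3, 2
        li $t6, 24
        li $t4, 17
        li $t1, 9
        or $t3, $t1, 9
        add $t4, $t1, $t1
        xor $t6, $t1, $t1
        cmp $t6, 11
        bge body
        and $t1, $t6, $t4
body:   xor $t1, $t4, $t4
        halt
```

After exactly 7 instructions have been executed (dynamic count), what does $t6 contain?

0

after li $t3, 2: $t3=2
after li $t6, 24: $t6=24
after li $t4, 17: $t4=17
after li $t1, 9: $t1=9
after or $t3, $t1, 9: $t3=9|9=9
after add $t4, $t1, $t1: $t4=9+9=18
after xor $t6, $t1, $t1: $t6=9^9=0
After step 7: $t6 = 0.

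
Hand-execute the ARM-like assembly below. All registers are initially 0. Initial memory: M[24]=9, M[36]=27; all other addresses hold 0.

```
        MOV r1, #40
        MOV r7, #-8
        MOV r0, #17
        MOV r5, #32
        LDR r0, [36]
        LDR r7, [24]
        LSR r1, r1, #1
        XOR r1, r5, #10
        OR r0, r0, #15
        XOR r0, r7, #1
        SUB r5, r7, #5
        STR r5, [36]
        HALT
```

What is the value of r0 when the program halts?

r1=40
r7=-8
r0=17
r5=32
r0=M[36]=27
r7=M[24]=9
r1=40>>1=20
r1=32^10=42
r0=27|15=31
r0=9^1=8
r5=9-5=4
STR r5, [36] → M[36]=4
halt.

8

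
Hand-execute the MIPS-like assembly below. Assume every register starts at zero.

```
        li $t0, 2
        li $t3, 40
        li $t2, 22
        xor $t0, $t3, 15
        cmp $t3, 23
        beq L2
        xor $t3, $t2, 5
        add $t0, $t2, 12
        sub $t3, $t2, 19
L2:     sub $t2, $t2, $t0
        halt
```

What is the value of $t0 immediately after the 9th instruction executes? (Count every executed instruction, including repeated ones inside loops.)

$t0=2
$t3=40
$t2=22
$t0=40^15=39
cmp $t3, 23  (cmp 40,23)
beq L2: not taken
$t3=22^5=19
$t0=22+12=34
$t3=22-19=3
After step 9: $t0 = 34.

34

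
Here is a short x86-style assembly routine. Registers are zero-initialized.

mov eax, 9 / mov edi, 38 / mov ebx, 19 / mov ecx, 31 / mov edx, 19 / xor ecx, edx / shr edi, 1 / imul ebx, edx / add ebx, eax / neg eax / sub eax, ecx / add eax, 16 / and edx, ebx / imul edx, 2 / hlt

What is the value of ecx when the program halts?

eax=9
edi=38
ebx=19
ecx=31
edx=19
ecx=31^19=12
edi=38>>1=19
ebx=19*19=361
ebx=361+9=370
eax=-(9)=-9
eax=(-9)-12=-21
eax=(-21)+16=-5
edx=19&370=18
edx=18*2=36
halt.

12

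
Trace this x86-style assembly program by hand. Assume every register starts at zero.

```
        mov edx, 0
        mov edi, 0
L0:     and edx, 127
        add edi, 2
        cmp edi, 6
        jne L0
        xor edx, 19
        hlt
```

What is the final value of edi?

after mov edx, 0: edx=0
after mov edi, 0: edi=0
after and edx, 127: edx=0&127=0
after add edi, 2: edi=0+2=2
cmp edi, 6  (cmp 2,6)
jne L0: taken
after and edx, 127: edx=0&127=0
after add edi, 2: edi=2+2=4
cmp edi, 6  (cmp 4,6)
jne L0: taken
after and edx, 127: edx=0&127=0
after add edi, 2: edi=4+2=6
cmp edi, 6  (cmp 6,6)
jne L0: not taken
after xor edx, 19: edx=0^19=19
halt.

6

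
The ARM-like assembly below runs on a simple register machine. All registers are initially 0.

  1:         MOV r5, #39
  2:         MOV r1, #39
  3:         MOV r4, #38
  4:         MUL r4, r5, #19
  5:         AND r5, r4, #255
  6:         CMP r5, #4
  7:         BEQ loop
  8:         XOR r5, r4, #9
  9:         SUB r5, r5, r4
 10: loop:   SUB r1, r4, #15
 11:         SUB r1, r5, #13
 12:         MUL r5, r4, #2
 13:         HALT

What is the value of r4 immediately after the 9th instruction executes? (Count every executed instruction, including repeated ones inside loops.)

r5=39
r1=39
r4=38
r4=39*19=741
r5=741&255=229
CMP r5, #4  (cmp 229,4)
BEQ loop: not taken
r5=741^9=748
r5=748-741=7
After step 9: r4 = 741.

741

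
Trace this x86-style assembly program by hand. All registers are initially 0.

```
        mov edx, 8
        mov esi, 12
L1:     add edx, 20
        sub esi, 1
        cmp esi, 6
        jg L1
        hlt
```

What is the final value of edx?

128

mov edx, 8 → edx=8
mov esi, 12 → esi=12
add edx, 20 → edx=8+20=28
sub esi, 1 → esi=12-1=11
cmp esi, 6  (cmp 11,6)
jg L1: taken
add edx, 20 → edx=28+20=48
sub esi, 1 → esi=11-1=10
cmp esi, 6  (cmp 10,6)
jg L1: taken
add edx, 20 → edx=48+20=68
sub esi, 1 → esi=10-1=9
cmp esi, 6  (cmp 9,6)
jg L1: taken
add edx, 20 → edx=68+20=88
sub esi, 1 → esi=9-1=8
cmp esi, 6  (cmp 8,6)
jg L1: taken
add edx, 20 → edx=88+20=108
sub esi, 1 → esi=8-1=7
cmp esi, 6  (cmp 7,6)
jg L1: taken
add edx, 20 → edx=108+20=128
sub esi, 1 → esi=7-1=6
cmp esi, 6  (cmp 6,6)
jg L1: not taken
halt.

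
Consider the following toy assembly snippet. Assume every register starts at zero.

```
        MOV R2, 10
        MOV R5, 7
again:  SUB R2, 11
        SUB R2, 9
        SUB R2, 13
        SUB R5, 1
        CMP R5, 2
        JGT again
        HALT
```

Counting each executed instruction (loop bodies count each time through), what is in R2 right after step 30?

-155

R2=10
R5=7
R2=10-11=-1
R2=(-1)-9=-10
R2=(-10)-13=-23
R5=7-1=6
CMP R5, 2  (cmp 6,2)
JGT again: taken
R2=(-23)-11=-34
R2=(-34)-9=-43
R2=(-43)-13=-56
R5=6-1=5
CMP R5, 2  (cmp 5,2)
JGT again: taken
R2=(-56)-11=-67
R2=(-67)-9=-76
R2=(-76)-13=-89
R5=5-1=4
CMP R5, 2  (cmp 4,2)
JGT again: taken
R2=(-89)-11=-100
R2=(-100)-9=-109
R2=(-109)-13=-122
R5=4-1=3
CMP R5, 2  (cmp 3,2)
JGT again: taken
R2=(-122)-11=-133
R2=(-133)-9=-142
R2=(-142)-13=-155
R5=3-1=2
After step 30: R2 = -155.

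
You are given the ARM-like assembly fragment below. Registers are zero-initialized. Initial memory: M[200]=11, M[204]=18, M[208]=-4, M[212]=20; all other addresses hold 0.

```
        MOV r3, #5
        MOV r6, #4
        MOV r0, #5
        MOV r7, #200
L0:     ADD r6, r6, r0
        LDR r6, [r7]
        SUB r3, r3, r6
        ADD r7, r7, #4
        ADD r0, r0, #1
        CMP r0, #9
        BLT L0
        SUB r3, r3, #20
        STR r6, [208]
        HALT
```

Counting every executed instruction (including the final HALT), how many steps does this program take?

35

r3=5
r6=4
r0=5
r7=200
r6=4+5=9
r6=M[200]=11
r3=5-11=-6
r7=200+4=204
r0=5+1=6
CMP r0, #9  (cmp 6,9)
BLT L0: taken
r6=11+6=17
r6=M[204]=18
r3=(-6)-18=-24
r7=204+4=208
r0=6+1=7
CMP r0, #9  (cmp 7,9)
BLT L0: taken
r6=18+7=25
r6=M[208]=-4
r3=(-24)-(-4)=-20
r7=208+4=212
r0=7+1=8
CMP r0, #9  (cmp 8,9)
BLT L0: taken
r6=(-4)+8=4
r6=M[212]=20
r3=(-20)-20=-40
r7=212+4=216
r0=8+1=9
CMP r0, #9  (cmp 9,9)
BLT L0: not taken
r3=(-40)-20=-60
STR r6, [208] → M[208]=20
halt.
Total executed instructions: 35.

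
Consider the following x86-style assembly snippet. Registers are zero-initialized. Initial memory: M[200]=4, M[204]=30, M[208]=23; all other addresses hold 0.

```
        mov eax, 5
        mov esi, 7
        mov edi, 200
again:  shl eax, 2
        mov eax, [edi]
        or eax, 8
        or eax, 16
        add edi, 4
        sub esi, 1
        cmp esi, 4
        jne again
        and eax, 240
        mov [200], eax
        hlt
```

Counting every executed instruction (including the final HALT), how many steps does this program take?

eax=5
esi=7
edi=200
eax=5<<2=20
eax=M[200]=4
eax=4|8=12
eax=12|16=28
edi=200+4=204
esi=7-1=6
cmp esi, 4  (cmp 6,4)
jne again: taken
eax=28<<2=112
eax=M[204]=30
eax=30|8=30
eax=30|16=30
edi=204+4=208
esi=6-1=5
cmp esi, 4  (cmp 5,4)
jne again: taken
eax=30<<2=120
eax=M[208]=23
eax=23|8=31
eax=31|16=31
edi=208+4=212
esi=5-1=4
cmp esi, 4  (cmp 4,4)
jne again: not taken
eax=31&240=16
mov [200], eax → M[200]=16
halt.
Total executed instructions: 30.

30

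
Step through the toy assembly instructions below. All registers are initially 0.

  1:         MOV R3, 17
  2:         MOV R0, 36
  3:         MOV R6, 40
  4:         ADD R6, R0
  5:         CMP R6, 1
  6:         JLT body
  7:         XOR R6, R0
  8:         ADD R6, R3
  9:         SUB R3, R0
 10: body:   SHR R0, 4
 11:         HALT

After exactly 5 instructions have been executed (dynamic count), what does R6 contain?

76

R3=17
R0=36
R6=40
R6=40+36=76
CMP R6, 1  (cmp 76,1)
After step 5: R6 = 76.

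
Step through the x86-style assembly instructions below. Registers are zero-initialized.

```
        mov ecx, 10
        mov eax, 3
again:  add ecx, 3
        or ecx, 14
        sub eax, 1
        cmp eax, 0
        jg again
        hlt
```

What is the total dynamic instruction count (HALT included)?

18

after mov ecx, 10: ecx=10
after mov eax, 3: eax=3
after add ecx, 3: ecx=10+3=13
after or ecx, 14: ecx=13|14=15
after sub eax, 1: eax=3-1=2
cmp eax, 0  (cmp 2,0)
jg again: taken
after add ecx, 3: ecx=15+3=18
after or ecx, 14: ecx=18|14=30
after sub eax, 1: eax=2-1=1
cmp eax, 0  (cmp 1,0)
jg again: taken
after add ecx, 3: ecx=30+3=33
after or ecx, 14: ecx=33|14=47
after sub eax, 1: eax=1-1=0
cmp eax, 0  (cmp 0,0)
jg again: not taken
halt.
Total executed instructions: 18.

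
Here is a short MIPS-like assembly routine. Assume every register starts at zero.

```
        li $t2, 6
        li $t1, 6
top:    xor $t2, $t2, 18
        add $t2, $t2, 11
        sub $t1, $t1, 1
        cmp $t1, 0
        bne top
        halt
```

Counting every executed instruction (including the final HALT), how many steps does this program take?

33

$t2=6
$t1=6
$t2=6^18=20
$t2=20+11=31
$t1=6-1=5
cmp $t1, 0  (cmp 5,0)
bne top: taken
$t2=31^18=13
$t2=13+11=24
$t1=5-1=4
cmp $t1, 0  (cmp 4,0)
bne top: taken
$t2=24^18=10
$t2=10+11=21
$t1=4-1=3
cmp $t1, 0  (cmp 3,0)
bne top: taken
$t2=21^18=7
$t2=7+11=18
$t1=3-1=2
cmp $t1, 0  (cmp 2,0)
bne top: taken
$t2=18^18=0
$t2=0+11=11
$t1=2-1=1
cmp $t1, 0  (cmp 1,0)
bne top: taken
$t2=11^18=25
$t2=25+11=36
$t1=1-1=0
cmp $t1, 0  (cmp 0,0)
bne top: not taken
halt.
Total executed instructions: 33.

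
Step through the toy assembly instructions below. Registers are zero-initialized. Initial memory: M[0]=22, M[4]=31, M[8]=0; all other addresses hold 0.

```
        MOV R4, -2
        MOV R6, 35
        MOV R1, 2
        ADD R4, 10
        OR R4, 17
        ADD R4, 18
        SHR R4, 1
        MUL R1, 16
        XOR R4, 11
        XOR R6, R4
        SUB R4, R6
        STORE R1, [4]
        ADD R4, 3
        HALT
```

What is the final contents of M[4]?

R4=-2
R6=35
R1=2
R4=(-2)+10=8
R4=8|17=25
R4=25+18=43
R4=43>>1=21
R1=2*16=32
R4=21^11=30
R6=35^30=61
R4=30-61=-31
STORE R1, [4] → M[4]=32
R4=(-31)+3=-28
halt.

32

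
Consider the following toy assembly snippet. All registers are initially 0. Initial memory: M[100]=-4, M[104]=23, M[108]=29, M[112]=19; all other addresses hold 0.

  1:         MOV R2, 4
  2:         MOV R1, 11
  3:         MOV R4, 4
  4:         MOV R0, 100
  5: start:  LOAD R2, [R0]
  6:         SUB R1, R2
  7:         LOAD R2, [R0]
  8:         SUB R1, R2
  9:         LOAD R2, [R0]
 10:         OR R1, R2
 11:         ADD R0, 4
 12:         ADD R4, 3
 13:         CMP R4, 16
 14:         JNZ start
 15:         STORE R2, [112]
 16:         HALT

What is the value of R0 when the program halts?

after MOV R2, 4: R2=4
after MOV R1, 11: R1=11
after MOV R4, 4: R4=4
after MOV R0, 100: R0=100
after LOAD R2, [R0]: R2=M[100]=-4
after SUB R1, R2: R1=11-(-4)=15
after LOAD R2, [R0]: R2=M[100]=-4
after SUB R1, R2: R1=15-(-4)=19
after LOAD R2, [R0]: R2=M[100]=-4
after OR R1, R2: R1=19|(-4)=-1
after ADD R0, 4: R0=100+4=104
after ADD R4, 3: R4=4+3=7
CMP R4, 16  (cmp 7,16)
JNZ start: taken
after LOAD R2, [R0]: R2=M[104]=23
after SUB R1, R2: R1=(-1)-23=-24
after LOAD R2, [R0]: R2=M[104]=23
after SUB R1, R2: R1=(-24)-23=-47
after LOAD R2, [R0]: R2=M[104]=23
after OR R1, R2: R1=(-47)|23=-41
after ADD R0, 4: R0=104+4=108
after ADD R4, 3: R4=7+3=10
CMP R4, 16  (cmp 10,16)
JNZ start: taken
after LOAD R2, [R0]: R2=M[108]=29
after SUB R1, R2: R1=(-41)-29=-70
after LOAD R2, [R0]: R2=M[108]=29
after SUB R1, R2: R1=(-70)-29=-99
after LOAD R2, [R0]: R2=M[108]=29
after OR R1, R2: R1=(-99)|29=-99
after ADD R0, 4: R0=108+4=112
after ADD R4, 3: R4=10+3=13
CMP R4, 16  (cmp 13,16)
JNZ start: taken
after LOAD R2, [R0]: R2=M[112]=19
after SUB R1, R2: R1=(-99)-19=-118
after LOAD R2, [R0]: R2=M[112]=19
after SUB R1, R2: R1=(-118)-19=-137
after LOAD R2, [R0]: R2=M[112]=19
after OR R1, R2: R1=(-137)|19=-137
after ADD R0, 4: R0=112+4=116
after ADD R4, 3: R4=13+3=16
CMP R4, 16  (cmp 16,16)
JNZ start: not taken
STORE R2, [112] → M[112]=19
halt.

116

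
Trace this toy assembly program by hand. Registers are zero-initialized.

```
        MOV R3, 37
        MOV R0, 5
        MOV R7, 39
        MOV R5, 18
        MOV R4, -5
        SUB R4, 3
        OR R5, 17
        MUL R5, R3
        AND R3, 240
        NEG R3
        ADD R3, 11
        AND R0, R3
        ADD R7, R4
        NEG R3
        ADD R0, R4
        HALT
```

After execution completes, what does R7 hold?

MOV R3, 37 → R3=37
MOV R0, 5 → R0=5
MOV R7, 39 → R7=39
MOV R5, 18 → R5=18
MOV R4, -5 → R4=-5
SUB R4, 3 → R4=(-5)-3=-8
OR R5, 17 → R5=18|17=19
MUL R5, R3 → R5=19*37=703
AND R3, 240 → R3=37&240=32
NEG R3 → R3=-(32)=-32
ADD R3, 11 → R3=(-32)+11=-21
AND R0, R3 → R0=5&(-21)=1
ADD R7, R4 → R7=39+(-8)=31
NEG R3 → R3=-(-21)=21
ADD R0, R4 → R0=1+(-8)=-7
halt.

31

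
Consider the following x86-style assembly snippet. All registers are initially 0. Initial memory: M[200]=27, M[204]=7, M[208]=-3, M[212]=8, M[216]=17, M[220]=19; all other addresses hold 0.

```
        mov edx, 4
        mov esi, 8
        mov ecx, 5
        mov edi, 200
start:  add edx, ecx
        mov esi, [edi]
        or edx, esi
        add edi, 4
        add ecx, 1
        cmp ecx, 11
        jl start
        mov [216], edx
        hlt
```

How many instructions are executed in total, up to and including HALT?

mov edx, 4 → edx=4
mov esi, 8 → esi=8
mov ecx, 5 → ecx=5
mov edi, 200 → edi=200
add edx, ecx → edx=4+5=9
mov esi, [edi] → esi=M[200]=27
or edx, esi → edx=9|27=27
add edi, 4 → edi=200+4=204
add ecx, 1 → ecx=5+1=6
cmp ecx, 11  (cmp 6,11)
jl start: taken
add edx, ecx → edx=27+6=33
mov esi, [edi] → esi=M[204]=7
or edx, esi → edx=33|7=39
add edi, 4 → edi=204+4=208
add ecx, 1 → ecx=6+1=7
cmp ecx, 11  (cmp 7,11)
jl start: taken
add edx, ecx → edx=39+7=46
mov esi, [edi] → esi=M[208]=-3
or edx, esi → edx=46|(-3)=-1
add edi, 4 → edi=208+4=212
add ecx, 1 → ecx=7+1=8
cmp ecx, 11  (cmp 8,11)
jl start: taken
add edx, ecx → edx=(-1)+8=7
mov esi, [edi] → esi=M[212]=8
or edx, esi → edx=7|8=15
add edi, 4 → edi=212+4=216
add ecx, 1 → ecx=8+1=9
cmp ecx, 11  (cmp 9,11)
jl start: taken
add edx, ecx → edx=15+9=24
mov esi, [edi] → esi=M[216]=17
or edx, esi → edx=24|17=25
add edi, 4 → edi=216+4=220
add ecx, 1 → ecx=9+1=10
cmp ecx, 11  (cmp 10,11)
jl start: taken
add edx, ecx → edx=25+10=35
mov esi, [edi] → esi=M[220]=19
or edx, esi → edx=35|19=51
add edi, 4 → edi=220+4=224
add ecx, 1 → ecx=10+1=11
cmp ecx, 11  (cmp 11,11)
jl start: not taken
mov [216], edx → M[216]=51
halt.
Total executed instructions: 48.

48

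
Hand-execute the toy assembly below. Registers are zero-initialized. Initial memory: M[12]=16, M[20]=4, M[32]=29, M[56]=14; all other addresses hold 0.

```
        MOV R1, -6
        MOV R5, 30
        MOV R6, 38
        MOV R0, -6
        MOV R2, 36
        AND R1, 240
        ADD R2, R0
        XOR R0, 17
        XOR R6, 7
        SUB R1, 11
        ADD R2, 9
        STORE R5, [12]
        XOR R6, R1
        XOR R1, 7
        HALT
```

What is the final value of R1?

226

after MOV R1, -6: R1=-6
after MOV R5, 30: R5=30
after MOV R6, 38: R6=38
after MOV R0, -6: R0=-6
after MOV R2, 36: R2=36
after AND R1, 240: R1=(-6)&240=240
after ADD R2, R0: R2=36+(-6)=30
after XOR R0, 17: R0=(-6)^17=-21
after XOR R6, 7: R6=38^7=33
after SUB R1, 11: R1=240-11=229
after ADD R2, 9: R2=30+9=39
STORE R5, [12] → M[12]=30
after XOR R6, R1: R6=33^229=196
after XOR R1, 7: R1=229^7=226
halt.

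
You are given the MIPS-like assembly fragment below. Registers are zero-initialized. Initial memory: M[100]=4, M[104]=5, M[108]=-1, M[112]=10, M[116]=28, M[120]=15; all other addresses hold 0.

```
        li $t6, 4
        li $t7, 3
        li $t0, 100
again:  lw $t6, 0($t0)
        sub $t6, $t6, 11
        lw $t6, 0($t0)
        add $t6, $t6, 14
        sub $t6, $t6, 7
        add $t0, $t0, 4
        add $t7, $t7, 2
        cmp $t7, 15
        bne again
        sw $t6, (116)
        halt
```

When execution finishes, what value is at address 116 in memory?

22

after li $t6, 4: $t6=4
after li $t7, 3: $t7=3
after li $t0, 100: $t0=100
after lw $t6, 0($t0): $t6=M[100]=4
after sub $t6, $t6, 11: $t6=4-11=-7
after lw $t6, 0($t0): $t6=M[100]=4
after add $t6, $t6, 14: $t6=4+14=18
after sub $t6, $t6, 7: $t6=18-7=11
after add $t0, $t0, 4: $t0=100+4=104
after add $t7, $t7, 2: $t7=3+2=5
cmp $t7, 15  (cmp 5,15)
bne again: taken
after lw $t6, 0($t0): $t6=M[104]=5
after sub $t6, $t6, 11: $t6=5-11=-6
after lw $t6, 0($t0): $t6=M[104]=5
after add $t6, $t6, 14: $t6=5+14=19
after sub $t6, $t6, 7: $t6=19-7=12
after add $t0, $t0, 4: $t0=104+4=108
after add $t7, $t7, 2: $t7=5+2=7
cmp $t7, 15  (cmp 7,15)
bne again: taken
after lw $t6, 0($t0): $t6=M[108]=-1
after sub $t6, $t6, 11: $t6=(-1)-11=-12
after lw $t6, 0($t0): $t6=M[108]=-1
after add $t6, $t6, 14: $t6=(-1)+14=13
after sub $t6, $t6, 7: $t6=13-7=6
after add $t0, $t0, 4: $t0=108+4=112
after add $t7, $t7, 2: $t7=7+2=9
cmp $t7, 15  (cmp 9,15)
bne again: taken
after lw $t6, 0($t0): $t6=M[112]=10
after sub $t6, $t6, 11: $t6=10-11=-1
after lw $t6, 0($t0): $t6=M[112]=10
after add $t6, $t6, 14: $t6=10+14=24
after sub $t6, $t6, 7: $t6=24-7=17
after add $t0, $t0, 4: $t0=112+4=116
after add $t7, $t7, 2: $t7=9+2=11
cmp $t7, 15  (cmp 11,15)
bne again: taken
after lw $t6, 0($t0): $t6=M[116]=28
after sub $t6, $t6, 11: $t6=28-11=17
after lw $t6, 0($t0): $t6=M[116]=28
after add $t6, $t6, 14: $t6=28+14=42
after sub $t6, $t6, 7: $t6=42-7=35
after add $t0, $t0, 4: $t0=116+4=120
after add $t7, $t7, 2: $t7=11+2=13
cmp $t7, 15  (cmp 13,15)
bne again: taken
after lw $t6, 0($t0): $t6=M[120]=15
after sub $t6, $t6, 11: $t6=15-11=4
after lw $t6, 0($t0): $t6=M[120]=15
after add $t6, $t6, 14: $t6=15+14=29
after sub $t6, $t6, 7: $t6=29-7=22
after add $t0, $t0, 4: $t0=120+4=124
after add $t7, $t7, 2: $t7=13+2=15
cmp $t7, 15  (cmp 15,15)
bne again: not taken
sw $t6, (116) → M[116]=22
halt.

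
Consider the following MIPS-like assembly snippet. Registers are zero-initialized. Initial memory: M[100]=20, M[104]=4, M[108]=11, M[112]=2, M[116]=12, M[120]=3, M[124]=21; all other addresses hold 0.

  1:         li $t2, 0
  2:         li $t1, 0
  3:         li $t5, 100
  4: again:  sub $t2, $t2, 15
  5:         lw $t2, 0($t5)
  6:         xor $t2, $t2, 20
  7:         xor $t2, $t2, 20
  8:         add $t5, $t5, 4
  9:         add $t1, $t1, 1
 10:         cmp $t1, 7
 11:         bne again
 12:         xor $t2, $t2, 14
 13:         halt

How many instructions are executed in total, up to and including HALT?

61

$t2=0
$t1=0
$t5=100
$t2=0-15=-15
$t2=M[100]=20
$t2=20^20=0
$t2=0^20=20
$t5=100+4=104
$t1=0+1=1
cmp $t1, 7  (cmp 1,7)
bne again: taken
$t2=20-15=5
$t2=M[104]=4
$t2=4^20=16
$t2=16^20=4
$t5=104+4=108
$t1=1+1=2
cmp $t1, 7  (cmp 2,7)
bne again: taken
$t2=4-15=-11
$t2=M[108]=11
$t2=11^20=31
$t2=31^20=11
$t5=108+4=112
$t1=2+1=3
cmp $t1, 7  (cmp 3,7)
bne again: taken
$t2=11-15=-4
$t2=M[112]=2
$t2=2^20=22
$t2=22^20=2
$t5=112+4=116
$t1=3+1=4
cmp $t1, 7  (cmp 4,7)
bne again: taken
$t2=2-15=-13
$t2=M[116]=12
$t2=12^20=24
$t2=24^20=12
$t5=116+4=120
$t1=4+1=5
cmp $t1, 7  (cmp 5,7)
bne again: taken
$t2=12-15=-3
$t2=M[120]=3
$t2=3^20=23
$t2=23^20=3
$t5=120+4=124
$t1=5+1=6
cmp $t1, 7  (cmp 6,7)
bne again: taken
$t2=3-15=-12
$t2=M[124]=21
$t2=21^20=1
$t2=1^20=21
$t5=124+4=128
$t1=6+1=7
cmp $t1, 7  (cmp 7,7)
bne again: not taken
$t2=21^14=27
halt.
Total executed instructions: 61.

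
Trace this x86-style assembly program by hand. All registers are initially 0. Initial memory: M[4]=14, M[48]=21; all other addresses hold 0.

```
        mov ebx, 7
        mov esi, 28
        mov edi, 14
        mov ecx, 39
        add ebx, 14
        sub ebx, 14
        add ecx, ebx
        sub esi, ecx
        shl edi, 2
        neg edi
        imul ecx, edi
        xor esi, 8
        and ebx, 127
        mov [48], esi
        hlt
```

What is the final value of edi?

-56

ebx=7
esi=28
edi=14
ecx=39
ebx=7+14=21
ebx=21-14=7
ecx=39+7=46
esi=28-46=-18
edi=14<<2=56
edi=-(56)=-56
ecx=46*(-56)=-2576
esi=(-18)^8=-26
ebx=7&127=7
mov [48], esi → M[48]=-26
halt.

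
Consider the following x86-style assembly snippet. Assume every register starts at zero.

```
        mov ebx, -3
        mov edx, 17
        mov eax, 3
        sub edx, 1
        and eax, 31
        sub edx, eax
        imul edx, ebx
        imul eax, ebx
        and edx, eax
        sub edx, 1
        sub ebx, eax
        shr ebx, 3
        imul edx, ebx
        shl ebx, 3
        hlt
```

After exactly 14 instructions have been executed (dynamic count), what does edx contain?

after mov ebx, -3: ebx=-3
after mov edx, 17: edx=17
after mov eax, 3: eax=3
after sub edx, 1: edx=17-1=16
after and eax, 31: eax=3&31=3
after sub edx, eax: edx=16-3=13
after imul edx, ebx: edx=13*(-3)=-39
after imul eax, ebx: eax=3*(-3)=-9
after and edx, eax: edx=(-39)&(-9)=-47
after sub edx, 1: edx=(-47)-1=-48
after sub ebx, eax: ebx=(-3)-(-9)=6
after shr ebx, 3: ebx=6>>3=0
after imul edx, ebx: edx=(-48)*0=0
after shl ebx, 3: ebx=0<<3=0
After step 14: edx = 0.

0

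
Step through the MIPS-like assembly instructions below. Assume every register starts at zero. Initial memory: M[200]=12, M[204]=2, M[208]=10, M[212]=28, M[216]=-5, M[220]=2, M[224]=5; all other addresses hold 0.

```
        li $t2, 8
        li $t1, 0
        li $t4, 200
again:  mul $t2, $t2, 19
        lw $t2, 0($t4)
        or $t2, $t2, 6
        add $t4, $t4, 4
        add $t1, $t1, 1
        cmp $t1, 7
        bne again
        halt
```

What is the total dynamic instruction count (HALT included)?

53

$t2=8
$t1=0
$t4=200
$t2=8*19=152
$t2=M[200]=12
$t2=12|6=14
$t4=200+4=204
$t1=0+1=1
cmp $t1, 7  (cmp 1,7)
bne again: taken
$t2=14*19=266
$t2=M[204]=2
$t2=2|6=6
$t4=204+4=208
$t1=1+1=2
cmp $t1, 7  (cmp 2,7)
bne again: taken
$t2=6*19=114
$t2=M[208]=10
$t2=10|6=14
$t4=208+4=212
$t1=2+1=3
cmp $t1, 7  (cmp 3,7)
bne again: taken
$t2=14*19=266
$t2=M[212]=28
$t2=28|6=30
$t4=212+4=216
$t1=3+1=4
cmp $t1, 7  (cmp 4,7)
bne again: taken
$t2=30*19=570
$t2=M[216]=-5
$t2=(-5)|6=-1
$t4=216+4=220
$t1=4+1=5
cmp $t1, 7  (cmp 5,7)
bne again: taken
$t2=(-1)*19=-19
$t2=M[220]=2
$t2=2|6=6
$t4=220+4=224
$t1=5+1=6
cmp $t1, 7  (cmp 6,7)
bne again: taken
$t2=6*19=114
$t2=M[224]=5
$t2=5|6=7
$t4=224+4=228
$t1=6+1=7
cmp $t1, 7  (cmp 7,7)
bne again: not taken
halt.
Total executed instructions: 53.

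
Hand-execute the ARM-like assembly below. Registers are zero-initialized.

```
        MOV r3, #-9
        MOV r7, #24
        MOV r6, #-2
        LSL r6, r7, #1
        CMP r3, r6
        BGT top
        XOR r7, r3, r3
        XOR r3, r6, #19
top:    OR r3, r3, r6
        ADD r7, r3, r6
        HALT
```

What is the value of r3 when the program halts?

51

after MOV r3, #-9: r3=-9
after MOV r7, #24: r7=24
after MOV r6, #-2: r6=-2
after LSL r6, r7, #1: r6=24<<1=48
CMP r3, r6  (cmp -9,48)
BGT top: not taken
after XOR r7, r3, r3: r7=(-9)^(-9)=0
after XOR r3, r6, #19: r3=48^19=35
after OR r3, r3, r6: r3=35|48=51
after ADD r7, r3, r6: r7=51+48=99
halt.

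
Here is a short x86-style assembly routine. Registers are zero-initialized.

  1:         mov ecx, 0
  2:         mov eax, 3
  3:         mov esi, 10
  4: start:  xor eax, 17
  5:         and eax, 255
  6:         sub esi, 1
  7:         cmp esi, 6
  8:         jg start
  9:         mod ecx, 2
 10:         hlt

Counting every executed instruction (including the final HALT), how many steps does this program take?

25

after mov ecx, 0: ecx=0
after mov eax, 3: eax=3
after mov esi, 10: esi=10
after xor eax, 17: eax=3^17=18
after and eax, 255: eax=18&255=18
after sub esi, 1: esi=10-1=9
cmp esi, 6  (cmp 9,6)
jg start: taken
after xor eax, 17: eax=18^17=3
after and eax, 255: eax=3&255=3
after sub esi, 1: esi=9-1=8
cmp esi, 6  (cmp 8,6)
jg start: taken
after xor eax, 17: eax=3^17=18
after and eax, 255: eax=18&255=18
after sub esi, 1: esi=8-1=7
cmp esi, 6  (cmp 7,6)
jg start: taken
after xor eax, 17: eax=18^17=3
after and eax, 255: eax=3&255=3
after sub esi, 1: esi=7-1=6
cmp esi, 6  (cmp 6,6)
jg start: not taken
after mod ecx, 2: ecx=0%2=0
halt.
Total executed instructions: 25.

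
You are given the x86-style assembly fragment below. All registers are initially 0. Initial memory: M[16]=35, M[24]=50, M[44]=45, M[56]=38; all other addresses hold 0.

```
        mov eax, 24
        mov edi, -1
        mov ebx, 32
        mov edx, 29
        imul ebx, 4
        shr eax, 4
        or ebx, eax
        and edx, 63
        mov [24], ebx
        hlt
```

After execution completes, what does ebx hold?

129

eax=24
edi=-1
ebx=32
edx=29
ebx=32*4=128
eax=24>>4=1
ebx=128|1=129
edx=29&63=29
mov [24], ebx → M[24]=129
halt.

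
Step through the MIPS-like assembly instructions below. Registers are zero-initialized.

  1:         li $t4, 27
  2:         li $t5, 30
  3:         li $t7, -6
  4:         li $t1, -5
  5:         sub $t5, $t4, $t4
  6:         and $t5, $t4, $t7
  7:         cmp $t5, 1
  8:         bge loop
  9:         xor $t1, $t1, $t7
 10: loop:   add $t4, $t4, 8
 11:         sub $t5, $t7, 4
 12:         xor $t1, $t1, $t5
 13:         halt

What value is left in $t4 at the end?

li $t4, 27 → $t4=27
li $t5, 30 → $t5=30
li $t7, -6 → $t7=-6
li $t1, -5 → $t1=-5
sub $t5, $t4, $t4 → $t5=27-27=0
and $t5, $t4, $t7 → $t5=27&(-6)=26
cmp $t5, 1  (cmp 26,1)
bge loop: taken
add $t4, $t4, 8 → $t4=27+8=35
sub $t5, $t7, 4 → $t5=(-6)-4=-10
xor $t1, $t1, $t5 → $t1=(-5)^(-10)=13
halt.

35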